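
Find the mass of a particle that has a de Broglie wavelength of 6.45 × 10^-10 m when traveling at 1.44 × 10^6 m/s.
7.13 × 10^-31 kg

From the de Broglie relation λ = h/(mv), we solve for m:

m = h/(λv)
m = (6.626 × 10^-34 J·s) / (6.45 × 10^-10 m × 1.44 × 10^6 m/s)
m = 7.13 × 10^-31 kg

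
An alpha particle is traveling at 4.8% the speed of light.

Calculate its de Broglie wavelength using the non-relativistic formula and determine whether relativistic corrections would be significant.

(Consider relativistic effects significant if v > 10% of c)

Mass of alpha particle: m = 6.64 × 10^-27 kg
No, relativistic corrections are not needed.

Using the non-relativistic de Broglie formula λ = h/(mv):

v = 4.8% × c = 1.439 × 10^7 m/s

λ = h/(mv)
λ = (6.626 × 10^-34 J·s) / (6.64 × 10^-27 kg × 1.439 × 10^7 m/s)
λ = 6.93 × 10^-15 m

Since v = 4.8% of c < 10% of c, relativistic corrections are NOT significant and this non-relativistic result is a good approximation.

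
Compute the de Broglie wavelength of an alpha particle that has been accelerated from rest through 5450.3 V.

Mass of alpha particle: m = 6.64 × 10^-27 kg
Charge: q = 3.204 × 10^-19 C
1.38 × 10^-13 m

When a particle is accelerated through voltage V, it gains kinetic energy KE = qV.

The de Broglie wavelength is then λ = h/√(2mqV):

λ = h/√(2mqV)
λ = (6.626 × 10^-34 J·s) / √(2 × 6.64 × 10^-27 kg × 3.204 × 10^-19 C × 5450.3 V)
λ = 1.38 × 10^-13 m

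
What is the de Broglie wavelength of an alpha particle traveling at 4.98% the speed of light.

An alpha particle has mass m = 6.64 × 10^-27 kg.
6.68 × 10^-15 m

Using the de Broglie relation λ = h/(mv):

v = 4.98% × c = 1.493 × 10^7 m/s

λ = h/(mv)
λ = (6.626 × 10^-34 J·s) / (6.64 × 10^-27 kg × 1.493 × 10^7 m/s)
λ = 6.68 × 10^-15 m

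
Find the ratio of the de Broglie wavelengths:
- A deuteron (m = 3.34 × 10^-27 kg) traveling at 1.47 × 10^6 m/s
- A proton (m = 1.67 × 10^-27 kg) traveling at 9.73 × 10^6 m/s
λ₁/λ₂ = 3.31

Using λ = h/(mv):

λ₁ = h/(m₁v₁) = 1.35 × 10^-13 m
λ₂ = h/(m₂v₂) = 4.08 × 10^-14 m

Ratio λ₁/λ₂ = (m₂v₂)/(m₁v₁)
         = (1.67 × 10^-27 kg × 9.73 × 10^6 m/s) / (3.34 × 10^-27 kg × 1.47 × 10^6 m/s)
         = 3.31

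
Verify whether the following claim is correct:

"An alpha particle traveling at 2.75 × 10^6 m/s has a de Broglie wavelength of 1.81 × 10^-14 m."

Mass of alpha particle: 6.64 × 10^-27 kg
False

The claim is incorrect.

Using λ = h/(mv):
λ = (6.626 × 10^-34 J·s) / (6.64 × 10^-27 kg × 2.75 × 10^6 m/s)
λ = 3.63 × 10^-14 m

The actual wavelength differs from the claimed 1.81 × 10^-14 m.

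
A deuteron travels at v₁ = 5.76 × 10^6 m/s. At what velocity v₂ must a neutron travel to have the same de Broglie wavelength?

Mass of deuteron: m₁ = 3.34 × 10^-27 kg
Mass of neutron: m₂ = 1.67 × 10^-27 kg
v₂ = 1.15 × 10^7 m/s

For equal de Broglie wavelengths: λ₁ = λ₂

h/(m₁v₁) = h/(m₂v₂)
m₁v₁ = m₂v₂
v₂ = v₁ · (m₁/m₂)

v₂ = 5.76 × 10^6 m/s × (3.34 × 10^-27 kg / 1.67 × 10^-27 kg)
v₂ = 1.15 × 10^7 m/s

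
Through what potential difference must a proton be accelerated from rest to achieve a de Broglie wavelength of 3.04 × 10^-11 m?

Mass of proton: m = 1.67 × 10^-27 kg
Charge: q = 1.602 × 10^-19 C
8.88 × 10^-1 V

From λ = h/√(2mqV), we solve for V:

λ² = h²/(2mqV)
V = h²/(2mqλ²)
V = (6.626 × 10^-34 J·s)² / (2 × 1.67 × 10^-27 kg × 1.602 × 10^-19 C × (3.04 × 10^-11 m)²)
V = 8.88 × 10^-1 V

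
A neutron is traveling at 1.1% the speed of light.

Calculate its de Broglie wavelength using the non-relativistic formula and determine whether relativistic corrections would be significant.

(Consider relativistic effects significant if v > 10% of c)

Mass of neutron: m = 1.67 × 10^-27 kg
No, relativistic corrections are not needed.

Using the non-relativistic de Broglie formula λ = h/(mv):

v = 1.1% × c = 3.298 × 10^6 m/s

λ = h/(mv)
λ = (6.626 × 10^-34 J·s) / (1.67 × 10^-27 kg × 3.298 × 10^6 m/s)
λ = 1.20 × 10^-13 m

Since v = 1.1% of c < 10% of c, relativistic corrections are NOT significant and this non-relativistic result is a good approximation.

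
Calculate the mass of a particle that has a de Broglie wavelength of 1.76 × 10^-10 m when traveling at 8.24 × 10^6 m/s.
4.57 × 10^-31 kg

From the de Broglie relation λ = h/(mv), we solve for m:

m = h/(λv)
m = (6.626 × 10^-34 J·s) / (1.76 × 10^-10 m × 8.24 × 10^6 m/s)
m = 4.57 × 10^-31 kg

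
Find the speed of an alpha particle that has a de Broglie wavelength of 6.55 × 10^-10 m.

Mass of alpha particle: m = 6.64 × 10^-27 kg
1.52 × 10^2 m/s

From the de Broglie relation λ = h/(mv), we solve for v:

v = h/(mλ)
v = (6.626 × 10^-34 J·s) / (6.64 × 10^-27 kg × 6.55 × 10^-10 m)
v = 1.52 × 10^2 m/s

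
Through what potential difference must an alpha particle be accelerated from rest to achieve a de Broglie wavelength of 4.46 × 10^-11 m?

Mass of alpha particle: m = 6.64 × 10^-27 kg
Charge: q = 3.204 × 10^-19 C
5.19 × 10^-2 V

From λ = h/√(2mqV), we solve for V:

λ² = h²/(2mqV)
V = h²/(2mqλ²)
V = (6.626 × 10^-34 J·s)² / (2 × 6.64 × 10^-27 kg × 3.204 × 10^-19 C × (4.46 × 10^-11 m)²)
V = 5.19 × 10^-2 V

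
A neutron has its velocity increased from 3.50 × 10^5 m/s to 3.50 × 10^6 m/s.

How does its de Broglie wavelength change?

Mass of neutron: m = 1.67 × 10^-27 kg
The wavelength decreases by a factor of 10.

Using λ = h/(mv):

Initial wavelength: λ₁ = h/(mv₁) = 1.13 × 10^-12 m
Final wavelength: λ₂ = h/(mv₂) = 1.13 × 10^-13 m

Since λ ∝ 1/v, when velocity increases by a factor of 10, the wavelength decreases by a factor of 10.

λ₂/λ₁ = v₁/v₂ = 1/10

The wavelength decreases by a factor of 10.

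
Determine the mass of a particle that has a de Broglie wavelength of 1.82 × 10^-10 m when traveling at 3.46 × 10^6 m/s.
1.05 × 10^-30 kg

From the de Broglie relation λ = h/(mv), we solve for m:

m = h/(λv)
m = (6.626 × 10^-34 J·s) / (1.82 × 10^-10 m × 3.46 × 10^6 m/s)
m = 1.05 × 10^-30 kg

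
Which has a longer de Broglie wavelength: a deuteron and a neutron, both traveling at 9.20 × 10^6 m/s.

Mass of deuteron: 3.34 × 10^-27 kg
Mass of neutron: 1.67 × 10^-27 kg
The neutron has the longer wavelength.

Using λ = h/(mv), since both particles have the same velocity, the wavelength depends only on mass.

For deuteron: λ₁ = h/(m₁v) = 2.16 × 10^-14 m
For neutron: λ₂ = h/(m₂v) = 4.31 × 10^-14 m

Since λ ∝ 1/m at constant velocity, the lighter particle has the longer wavelength.

The neutron has the longer de Broglie wavelength.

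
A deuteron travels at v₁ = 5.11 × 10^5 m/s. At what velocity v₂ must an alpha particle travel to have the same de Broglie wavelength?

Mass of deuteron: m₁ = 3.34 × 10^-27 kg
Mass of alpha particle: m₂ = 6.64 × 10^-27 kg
v₂ = 2.57 × 10^5 m/s

For equal de Broglie wavelengths: λ₁ = λ₂

h/(m₁v₁) = h/(m₂v₂)
m₁v₁ = m₂v₂
v₂ = v₁ · (m₁/m₂)

v₂ = 5.11 × 10^5 m/s × (3.34 × 10^-27 kg / 6.64 × 10^-27 kg)
v₂ = 2.57 × 10^5 m/s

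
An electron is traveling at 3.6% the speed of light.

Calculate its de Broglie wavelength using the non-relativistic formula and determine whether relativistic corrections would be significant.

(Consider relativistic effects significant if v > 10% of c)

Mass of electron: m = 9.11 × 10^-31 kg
No, relativistic corrections are not needed.

Using the non-relativistic de Broglie formula λ = h/(mv):

v = 3.6% × c = 1.079 × 10^7 m/s

λ = h/(mv)
λ = (6.626 × 10^-34 J·s) / (9.11 × 10^-31 kg × 1.079 × 10^7 m/s)
λ = 6.74 × 10^-11 m

Since v = 3.6% of c < 10% of c, relativistic corrections are NOT significant and this non-relativistic result is a good approximation.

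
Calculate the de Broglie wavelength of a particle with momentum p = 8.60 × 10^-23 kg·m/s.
7.70 × 10^-12 m

Using the de Broglie relation λ = h/p:

λ = h/p
λ = (6.626 × 10^-34 J·s) / (8.60 × 10^-23 kg·m/s)
λ = 7.70 × 10^-12 m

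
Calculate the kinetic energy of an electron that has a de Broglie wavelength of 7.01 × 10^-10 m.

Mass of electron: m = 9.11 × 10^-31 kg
4.90 × 10^-19 J (or 3.06 eV)

From λ = h/√(2mKE), we solve for KE:

λ² = h²/(2mKE)
KE = h²/(2mλ²)
KE = (6.626 × 10^-34 J·s)² / (2 × 9.11 × 10^-31 kg × (7.01 × 10^-10 m)²)
KE = 4.90 × 10^-19 J
KE = 3.06 eV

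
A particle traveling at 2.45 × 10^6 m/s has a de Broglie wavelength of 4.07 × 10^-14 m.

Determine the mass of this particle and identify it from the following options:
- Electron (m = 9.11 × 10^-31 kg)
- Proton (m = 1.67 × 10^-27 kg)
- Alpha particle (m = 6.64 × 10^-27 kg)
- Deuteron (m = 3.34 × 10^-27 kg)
The particle is an alpha particle.

From λ = h/(mv), solve for mass:

m = h/(λv)
m = (6.626 × 10^-34 J·s) / (4.07 × 10^-14 m × 2.45 × 10^6 m/s)
m = 6.64 × 10^-27 kg

Comparing with the listed masses, this is closest to an alpha particle.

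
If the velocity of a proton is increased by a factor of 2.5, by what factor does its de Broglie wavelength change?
The wavelength decreases by a factor of 2.5.

From λ = h/(mv), the wavelength is inversely proportional to velocity:

λ ∝ 1/v

If v → 2.5v, then λ → λ/2.5

When velocity is increased by a factor of 2.5, the wavelength decreases by a factor of 2.5.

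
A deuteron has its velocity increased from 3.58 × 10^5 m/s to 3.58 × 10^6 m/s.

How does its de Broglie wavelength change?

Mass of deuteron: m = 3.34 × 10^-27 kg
The wavelength decreases by a factor of 10.

Using λ = h/(mv):

Initial wavelength: λ₁ = h/(mv₁) = 5.54 × 10^-13 m
Final wavelength: λ₂ = h/(mv₂) = 5.54 × 10^-14 m

Since λ ∝ 1/v, when velocity increases by a factor of 10, the wavelength decreases by a factor of 10.

λ₂/λ₁ = v₁/v₂ = 1/10

The wavelength decreases by a factor of 10.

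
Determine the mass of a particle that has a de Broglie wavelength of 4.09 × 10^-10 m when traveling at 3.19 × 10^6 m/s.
5.08 × 10^-31 kg

From the de Broglie relation λ = h/(mv), we solve for m:

m = h/(λv)
m = (6.626 × 10^-34 J·s) / (4.09 × 10^-10 m × 3.19 × 10^6 m/s)
m = 5.08 × 10^-31 kg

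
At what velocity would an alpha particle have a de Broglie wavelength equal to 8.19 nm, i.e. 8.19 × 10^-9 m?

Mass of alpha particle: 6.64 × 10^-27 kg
1.22 × 10^1 m/s

From λ = h/(mv), solve for v:

v = h/(mλ)
v = (6.626 × 10^-34 J·s) / (6.64 × 10^-27 kg × 8.19 × 10^-9 m)
v = 1.22 × 10^1 m/s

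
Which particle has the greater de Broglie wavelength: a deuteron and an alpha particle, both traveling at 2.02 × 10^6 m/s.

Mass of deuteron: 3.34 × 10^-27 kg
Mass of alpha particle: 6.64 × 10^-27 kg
The deuteron has the longer wavelength.

Using λ = h/(mv), since both particles have the same velocity, the wavelength depends only on mass.

For deuteron: λ₁ = h/(m₁v) = 9.82 × 10^-14 m
For alpha particle: λ₂ = h/(m₂v) = 4.94 × 10^-14 m

Since λ ∝ 1/m at constant velocity, the lighter particle has the longer wavelength.

The deuteron has the longer de Broglie wavelength.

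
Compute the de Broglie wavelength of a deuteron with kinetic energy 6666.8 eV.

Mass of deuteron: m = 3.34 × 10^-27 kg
2.48 × 10^-13 m

Using λ = h/√(2mKE):

First convert KE to Joules: KE = 6666.8 eV = 1.068 × 10^-15 J

λ = h/√(2mKE)
λ = (6.626 × 10^-34 J·s) / √(2 × 3.34 × 10^-27 kg × 1.068 × 10^-15 J)
λ = 2.48 × 10^-13 m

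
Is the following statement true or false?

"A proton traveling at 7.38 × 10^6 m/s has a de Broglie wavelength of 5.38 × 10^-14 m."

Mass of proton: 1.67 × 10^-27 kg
True

The claim is correct.

Using λ = h/(mv):
λ = (6.626 × 10^-34 J·s) / (1.67 × 10^-27 kg × 7.38 × 10^6 m/s)
λ = 5.38 × 10^-14 m

This matches the claimed value.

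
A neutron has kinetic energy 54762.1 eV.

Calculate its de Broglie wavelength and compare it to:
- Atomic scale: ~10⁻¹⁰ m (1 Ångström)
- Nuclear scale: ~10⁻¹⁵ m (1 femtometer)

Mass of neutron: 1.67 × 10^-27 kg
λ = 1.22 × 10^-13 m, which is between nuclear and atomic scales.

Using λ = h/√(2mKE):

KE = 54762.1 eV = 8.774 × 10^-15 J

λ = h/√(2mKE)
λ = (6.626 × 10^-34 J·s) / √(2 × 1.67 × 10^-27 kg × 8.774 × 10^-15 J)
λ = 1.22 × 10^-13 m

Comparison:
- Atomic scale (10⁻¹⁰ m): λ is 0.0012× this size
- Nuclear scale (10⁻¹⁵ m): λ is 1.2e+02× this size

The wavelength is between nuclear and atomic scales.

This wavelength is appropriate for probing atomic structure but too large for nuclear physics experiments.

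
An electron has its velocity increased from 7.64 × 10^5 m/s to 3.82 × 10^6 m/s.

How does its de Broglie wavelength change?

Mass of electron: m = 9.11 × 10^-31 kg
The wavelength decreases by a factor of 5.

Using λ = h/(mv):

Initial wavelength: λ₁ = h/(mv₁) = 9.52 × 10^-10 m
Final wavelength: λ₂ = h/(mv₂) = 1.90 × 10^-10 m

Since λ ∝ 1/v, when velocity increases by a factor of 5, the wavelength decreases by a factor of 5.

λ₂/λ₁ = v₁/v₂ = 1/5

The wavelength decreases by a factor of 5.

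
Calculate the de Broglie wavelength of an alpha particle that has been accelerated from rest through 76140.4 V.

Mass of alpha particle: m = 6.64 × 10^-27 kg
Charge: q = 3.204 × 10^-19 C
3.68 × 10^-14 m

When a particle is accelerated through voltage V, it gains kinetic energy KE = qV.

The de Broglie wavelength is then λ = h/√(2mqV):

λ = h/√(2mqV)
λ = (6.626 × 10^-34 J·s) / √(2 × 6.64 × 10^-27 kg × 3.204 × 10^-19 C × 76140.4 V)
λ = 3.68 × 10^-14 m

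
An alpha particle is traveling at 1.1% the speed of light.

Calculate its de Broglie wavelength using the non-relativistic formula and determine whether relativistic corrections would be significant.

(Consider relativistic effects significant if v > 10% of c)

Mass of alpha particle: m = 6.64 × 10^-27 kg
No, relativistic corrections are not needed.

Using the non-relativistic de Broglie formula λ = h/(mv):

v = 1.1% × c = 3.298 × 10^6 m/s

λ = h/(mv)
λ = (6.626 × 10^-34 J·s) / (6.64 × 10^-27 kg × 3.298 × 10^6 m/s)
λ = 3.03 × 10^-14 m

Since v = 1.1% of c < 10% of c, relativistic corrections are NOT significant and this non-relativistic result is a good approximation.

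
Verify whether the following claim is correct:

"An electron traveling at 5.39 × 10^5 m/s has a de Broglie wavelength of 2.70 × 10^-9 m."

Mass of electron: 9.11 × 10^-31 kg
False

The claim is incorrect.

Using λ = h/(mv):
λ = (6.626 × 10^-34 J·s) / (9.11 × 10^-31 kg × 5.39 × 10^5 m/s)
λ = 1.35 × 10^-9 m

The actual wavelength differs from the claimed 2.70 × 10^-9 m.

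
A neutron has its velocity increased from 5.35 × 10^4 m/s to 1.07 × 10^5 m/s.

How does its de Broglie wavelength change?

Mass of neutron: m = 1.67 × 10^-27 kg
The wavelength decreases by a factor of 2.

Using λ = h/(mv):

Initial wavelength: λ₁ = h/(mv₁) = 7.42 × 10^-12 m
Final wavelength: λ₂ = h/(mv₂) = 3.71 × 10^-12 m

Since λ ∝ 1/v, when velocity increases by a factor of 2, the wavelength decreases by a factor of 2.

λ₂/λ₁ = v₁/v₂ = 1/2

The wavelength decreases by a factor of 2.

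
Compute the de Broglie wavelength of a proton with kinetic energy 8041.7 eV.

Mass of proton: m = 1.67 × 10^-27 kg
3.19 × 10^-13 m

Using λ = h/√(2mKE):

First convert KE to Joules: KE = 8041.7 eV = 1.288 × 10^-15 J

λ = h/√(2mKE)
λ = (6.626 × 10^-34 J·s) / √(2 × 1.67 × 10^-27 kg × 1.288 × 10^-15 J)
λ = 3.19 × 10^-13 m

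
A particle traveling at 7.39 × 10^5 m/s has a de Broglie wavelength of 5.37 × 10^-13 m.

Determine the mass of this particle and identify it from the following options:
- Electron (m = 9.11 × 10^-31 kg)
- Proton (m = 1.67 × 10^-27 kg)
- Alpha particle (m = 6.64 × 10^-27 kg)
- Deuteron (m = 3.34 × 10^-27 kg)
The particle is a proton.

From λ = h/(mv), solve for mass:

m = h/(λv)
m = (6.626 × 10^-34 J·s) / (5.37 × 10^-13 m × 7.39 × 10^5 m/s)
m = 1.67 × 10^-27 kg

Comparing with the listed masses, this is closest to a proton.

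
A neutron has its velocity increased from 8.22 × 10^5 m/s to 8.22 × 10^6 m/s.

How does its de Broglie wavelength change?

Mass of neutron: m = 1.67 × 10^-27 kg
The wavelength decreases by a factor of 10.

Using λ = h/(mv):

Initial wavelength: λ₁ = h/(mv₁) = 4.83 × 10^-13 m
Final wavelength: λ₂ = h/(mv₂) = 4.83 × 10^-14 m

Since λ ∝ 1/v, when velocity increases by a factor of 10, the wavelength decreases by a factor of 10.

λ₂/λ₁ = v₁/v₂ = 1/10

The wavelength decreases by a factor of 10.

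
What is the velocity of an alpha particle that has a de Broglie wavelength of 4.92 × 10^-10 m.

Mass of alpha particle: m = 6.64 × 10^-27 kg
2.03 × 10^2 m/s

From the de Broglie relation λ = h/(mv), we solve for v:

v = h/(mλ)
v = (6.626 × 10^-34 J·s) / (6.64 × 10^-27 kg × 4.92 × 10^-10 m)
v = 2.03 × 10^2 m/s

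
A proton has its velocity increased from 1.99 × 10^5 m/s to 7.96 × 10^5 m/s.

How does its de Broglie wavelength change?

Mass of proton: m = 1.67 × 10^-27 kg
The wavelength decreases by a factor of 4.

Using λ = h/(mv):

Initial wavelength: λ₁ = h/(mv₁) = 1.99 × 10^-12 m
Final wavelength: λ₂ = h/(mv₂) = 4.98 × 10^-13 m

Since λ ∝ 1/v, when velocity increases by a factor of 4, the wavelength decreases by a factor of 4.

λ₂/λ₁ = v₁/v₂ = 1/4

The wavelength decreases by a factor of 4.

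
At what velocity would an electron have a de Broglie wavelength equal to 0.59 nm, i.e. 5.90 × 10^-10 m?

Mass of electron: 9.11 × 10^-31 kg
1.23 × 10^6 m/s

From λ = h/(mv), solve for v:

v = h/(mλ)
v = (6.626 × 10^-34 J·s) / (9.11 × 10^-31 kg × 5.90 × 10^-10 m)
v = 1.23 × 10^6 m/s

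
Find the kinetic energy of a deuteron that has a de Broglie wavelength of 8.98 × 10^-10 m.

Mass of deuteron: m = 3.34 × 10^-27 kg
8.15 × 10^-23 J (or 5.09 × 10^-4 eV)

From λ = h/√(2mKE), we solve for KE:

λ² = h²/(2mKE)
KE = h²/(2mλ²)
KE = (6.626 × 10^-34 J·s)² / (2 × 3.34 × 10^-27 kg × (8.98 × 10^-10 m)²)
KE = 8.15 × 10^-23 J
KE = 5.09 × 10^-4 eV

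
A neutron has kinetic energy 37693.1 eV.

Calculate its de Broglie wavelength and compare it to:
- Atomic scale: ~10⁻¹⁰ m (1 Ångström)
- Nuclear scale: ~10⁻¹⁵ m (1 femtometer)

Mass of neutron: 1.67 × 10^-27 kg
λ = 1.48 × 10^-13 m, which is between nuclear and atomic scales.

Using λ = h/√(2mKE):

KE = 37693.1 eV = 6.039 × 10^-15 J

λ = h/√(2mKE)
λ = (6.626 × 10^-34 J·s) / √(2 × 1.67 × 10^-27 kg × 6.039 × 10^-15 J)
λ = 1.48 × 10^-13 m

Comparison:
- Atomic scale (10⁻¹⁰ m): λ is 0.0015× this size
- Nuclear scale (10⁻¹⁵ m): λ is 1.5e+02× this size

The wavelength is between nuclear and atomic scales.

This wavelength is appropriate for probing atomic structure but too large for nuclear physics experiments.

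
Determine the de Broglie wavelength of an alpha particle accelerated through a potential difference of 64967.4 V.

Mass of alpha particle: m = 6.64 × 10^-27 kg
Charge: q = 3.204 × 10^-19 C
3.99 × 10^-14 m

When a particle is accelerated through voltage V, it gains kinetic energy KE = qV.

The de Broglie wavelength is then λ = h/√(2mqV):

λ = h/√(2mqV)
λ = (6.626 × 10^-34 J·s) / √(2 × 6.64 × 10^-27 kg × 3.204 × 10^-19 C × 64967.4 V)
λ = 3.99 × 10^-14 m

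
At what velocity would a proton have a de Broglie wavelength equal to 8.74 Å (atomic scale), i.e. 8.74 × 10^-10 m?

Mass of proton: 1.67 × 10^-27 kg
4.54 × 10^2 m/s

From λ = h/(mv), solve for v:

v = h/(mλ)
v = (6.626 × 10^-34 J·s) / (1.67 × 10^-27 kg × 8.74 × 10^-10 m)
v = 4.54 × 10^2 m/s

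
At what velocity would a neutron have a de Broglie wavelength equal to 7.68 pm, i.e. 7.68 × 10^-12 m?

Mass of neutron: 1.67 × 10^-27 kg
5.17 × 10^4 m/s

From λ = h/(mv), solve for v:

v = h/(mλ)
v = (6.626 × 10^-34 J·s) / (1.67 × 10^-27 kg × 7.68 × 10^-12 m)
v = 5.17 × 10^4 m/s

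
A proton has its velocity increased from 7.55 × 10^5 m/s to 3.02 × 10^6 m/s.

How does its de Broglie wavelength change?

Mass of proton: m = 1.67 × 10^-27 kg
The wavelength decreases by a factor of 4.

Using λ = h/(mv):

Initial wavelength: λ₁ = h/(mv₁) = 5.26 × 10^-13 m
Final wavelength: λ₂ = h/(mv₂) = 1.31 × 10^-13 m

Since λ ∝ 1/v, when velocity increases by a factor of 4, the wavelength decreases by a factor of 4.

λ₂/λ₁ = v₁/v₂ = 1/4

The wavelength decreases by a factor of 4.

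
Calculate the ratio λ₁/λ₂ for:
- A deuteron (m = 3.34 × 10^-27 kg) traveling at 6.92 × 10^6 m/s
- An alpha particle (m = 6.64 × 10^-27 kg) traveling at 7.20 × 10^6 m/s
λ₁/λ₂ = 2.07

Using λ = h/(mv):

λ₁ = h/(m₁v₁) = 2.87 × 10^-14 m
λ₂ = h/(m₂v₂) = 1.39 × 10^-14 m

Ratio λ₁/λ₂ = (m₂v₂)/(m₁v₁)
         = (6.64 × 10^-27 kg × 7.20 × 10^6 m/s) / (3.34 × 10^-27 kg × 6.92 × 10^6 m/s)
         = 2.07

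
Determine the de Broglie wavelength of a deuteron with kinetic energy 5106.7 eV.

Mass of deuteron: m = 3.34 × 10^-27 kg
2.83 × 10^-13 m

Using λ = h/√(2mKE):

First convert KE to Joules: KE = 5106.7 eV = 8.182 × 10^-16 J

λ = h/√(2mKE)
λ = (6.626 × 10^-34 J·s) / √(2 × 3.34 × 10^-27 kg × 8.182 × 10^-16 J)
λ = 2.83 × 10^-13 m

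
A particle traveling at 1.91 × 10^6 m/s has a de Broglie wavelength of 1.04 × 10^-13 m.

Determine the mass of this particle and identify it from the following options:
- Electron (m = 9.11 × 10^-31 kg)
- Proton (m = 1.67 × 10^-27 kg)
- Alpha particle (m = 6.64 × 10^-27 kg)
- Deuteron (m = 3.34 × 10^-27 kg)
The particle is a deuteron.

From λ = h/(mv), solve for mass:

m = h/(λv)
m = (6.626 × 10^-34 J·s) / (1.04 × 10^-13 m × 1.91 × 10^6 m/s)
m = 3.34 × 10^-27 kg

Comparing with the listed masses, this is closest to a deuteron.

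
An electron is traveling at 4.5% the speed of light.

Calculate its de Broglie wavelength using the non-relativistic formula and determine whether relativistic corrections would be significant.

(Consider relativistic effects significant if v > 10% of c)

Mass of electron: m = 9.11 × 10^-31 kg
No, relativistic corrections are not needed.

Using the non-relativistic de Broglie formula λ = h/(mv):

v = 4.5% × c = 1.349 × 10^7 m/s

λ = h/(mv)
λ = (6.626 × 10^-34 J·s) / (9.11 × 10^-31 kg × 1.349 × 10^7 m/s)
λ = 5.39 × 10^-11 m

Since v = 4.5% of c < 10% of c, relativistic corrections are NOT significant and this non-relativistic result is a good approximation.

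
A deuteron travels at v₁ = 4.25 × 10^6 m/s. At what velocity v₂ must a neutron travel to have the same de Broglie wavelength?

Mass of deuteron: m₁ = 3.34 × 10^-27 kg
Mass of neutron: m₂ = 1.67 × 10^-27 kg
v₂ = 8.50 × 10^6 m/s

For equal de Broglie wavelengths: λ₁ = λ₂

h/(m₁v₁) = h/(m₂v₂)
m₁v₁ = m₂v₂
v₂ = v₁ · (m₁/m₂)

v₂ = 4.25 × 10^6 m/s × (3.34 × 10^-27 kg / 1.67 × 10^-27 kg)
v₂ = 8.50 × 10^6 m/s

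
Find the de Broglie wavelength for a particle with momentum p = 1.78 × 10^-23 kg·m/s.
3.72 × 10^-11 m

Using the de Broglie relation λ = h/p:

λ = h/p
λ = (6.626 × 10^-34 J·s) / (1.78 × 10^-23 kg·m/s)
λ = 3.72 × 10^-11 m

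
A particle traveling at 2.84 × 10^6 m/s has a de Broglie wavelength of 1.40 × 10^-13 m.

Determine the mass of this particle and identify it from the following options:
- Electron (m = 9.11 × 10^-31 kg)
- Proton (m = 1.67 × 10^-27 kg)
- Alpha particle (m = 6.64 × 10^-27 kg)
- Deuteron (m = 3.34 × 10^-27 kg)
The particle is a proton.

From λ = h/(mv), solve for mass:

m = h/(λv)
m = (6.626 × 10^-34 J·s) / (1.40 × 10^-13 m × 2.84 × 10^6 m/s)
m = 1.67 × 10^-27 kg

Comparing with the listed masses, this is closest to a proton.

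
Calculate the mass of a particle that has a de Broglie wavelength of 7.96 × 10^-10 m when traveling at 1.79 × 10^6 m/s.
4.65 × 10^-31 kg

From the de Broglie relation λ = h/(mv), we solve for m:

m = h/(λv)
m = (6.626 × 10^-34 J·s) / (7.96 × 10^-10 m × 1.79 × 10^6 m/s)
m = 4.65 × 10^-31 kg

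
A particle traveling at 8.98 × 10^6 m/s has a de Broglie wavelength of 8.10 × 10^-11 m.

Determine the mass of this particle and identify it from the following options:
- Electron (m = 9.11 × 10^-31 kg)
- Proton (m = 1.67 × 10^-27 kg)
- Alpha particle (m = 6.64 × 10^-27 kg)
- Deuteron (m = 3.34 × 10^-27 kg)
The particle is an electron.

From λ = h/(mv), solve for mass:

m = h/(λv)
m = (6.626 × 10^-34 J·s) / (8.10 × 10^-11 m × 8.98 × 10^6 m/s)
m = 9.11 × 10^-31 kg

Comparing with the listed masses, this is closest to an electron.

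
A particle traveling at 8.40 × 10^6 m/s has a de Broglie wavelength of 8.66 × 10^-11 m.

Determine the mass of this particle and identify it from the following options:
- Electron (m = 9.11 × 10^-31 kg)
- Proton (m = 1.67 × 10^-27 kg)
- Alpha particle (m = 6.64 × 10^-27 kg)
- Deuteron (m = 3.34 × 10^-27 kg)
The particle is an electron.

From λ = h/(mv), solve for mass:

m = h/(λv)
m = (6.626 × 10^-34 J·s) / (8.66 × 10^-11 m × 8.40 × 10^6 m/s)
m = 9.11 × 10^-31 kg

Comparing with the listed masses, this is closest to an electron.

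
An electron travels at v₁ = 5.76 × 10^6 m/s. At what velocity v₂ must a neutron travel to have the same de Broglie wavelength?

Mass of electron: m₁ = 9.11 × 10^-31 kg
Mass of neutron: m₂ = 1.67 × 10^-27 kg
v₂ = 3.14 × 10^3 m/s

For equal de Broglie wavelengths: λ₁ = λ₂

h/(m₁v₁) = h/(m₂v₂)
m₁v₁ = m₂v₂
v₂ = v₁ · (m₁/m₂)

v₂ = 5.76 × 10^6 m/s × (9.11 × 10^-31 kg / 1.67 × 10^-27 kg)
v₂ = 3.14 × 10^3 m/s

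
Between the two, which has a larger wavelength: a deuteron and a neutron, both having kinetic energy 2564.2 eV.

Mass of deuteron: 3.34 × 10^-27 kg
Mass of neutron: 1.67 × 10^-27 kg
The neutron has the longer wavelength.

Using λ = h/√(2mKE):

For deuteron: λ₁ = h/√(2m₁KE) = 4.00 × 10^-13 m
For neutron: λ₂ = h/√(2m₂KE) = 5.66 × 10^-13 m

Since λ ∝ 1/√m at constant kinetic energy, the lighter particle has the longer wavelength.

The neutron has the longer de Broglie wavelength.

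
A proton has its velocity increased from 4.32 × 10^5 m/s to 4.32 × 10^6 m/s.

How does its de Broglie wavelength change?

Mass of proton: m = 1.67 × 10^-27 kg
The wavelength decreases by a factor of 10.

Using λ = h/(mv):

Initial wavelength: λ₁ = h/(mv₁) = 9.18 × 10^-13 m
Final wavelength: λ₂ = h/(mv₂) = 9.18 × 10^-14 m

Since λ ∝ 1/v, when velocity increases by a factor of 10, the wavelength decreases by a factor of 10.

λ₂/λ₁ = v₁/v₂ = 1/10

The wavelength decreases by a factor of 10.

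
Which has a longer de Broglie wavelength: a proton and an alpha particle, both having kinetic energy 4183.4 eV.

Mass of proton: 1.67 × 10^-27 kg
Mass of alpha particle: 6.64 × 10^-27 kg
The proton has the longer wavelength.

Using λ = h/√(2mKE):

For proton: λ₁ = h/√(2m₁KE) = 4.43 × 10^-13 m
For alpha particle: λ₂ = h/√(2m₂KE) = 2.22 × 10^-13 m

Since λ ∝ 1/√m at constant kinetic energy, the lighter particle has the longer wavelength.

The proton has the longer de Broglie wavelength.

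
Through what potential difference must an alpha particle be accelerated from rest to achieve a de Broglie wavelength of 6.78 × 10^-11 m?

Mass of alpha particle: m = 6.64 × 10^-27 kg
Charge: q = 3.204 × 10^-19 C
2.24 × 10^-2 V

From λ = h/√(2mqV), we solve for V:

λ² = h²/(2mqV)
V = h²/(2mqλ²)
V = (6.626 × 10^-34 J·s)² / (2 × 6.64 × 10^-27 kg × 3.204 × 10^-19 C × (6.78 × 10^-11 m)²)
V = 2.24 × 10^-2 V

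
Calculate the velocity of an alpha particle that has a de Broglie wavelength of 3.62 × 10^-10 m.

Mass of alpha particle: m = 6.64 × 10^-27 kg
2.76 × 10^2 m/s

From the de Broglie relation λ = h/(mv), we solve for v:

v = h/(mλ)
v = (6.626 × 10^-34 J·s) / (6.64 × 10^-27 kg × 3.62 × 10^-10 m)
v = 2.76 × 10^2 m/s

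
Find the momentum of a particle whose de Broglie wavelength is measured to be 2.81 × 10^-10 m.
2.36 × 10^-24 kg·m/s

From the de Broglie relation λ = h/p, we solve for p:

p = h/λ
p = (6.626 × 10^-34 J·s) / (2.81 × 10^-10 m)
p = 2.36 × 10^-24 kg·m/s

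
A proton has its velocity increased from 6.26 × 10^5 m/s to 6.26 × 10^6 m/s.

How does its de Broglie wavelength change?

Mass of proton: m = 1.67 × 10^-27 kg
The wavelength decreases by a factor of 10.

Using λ = h/(mv):

Initial wavelength: λ₁ = h/(mv₁) = 6.34 × 10^-13 m
Final wavelength: λ₂ = h/(mv₂) = 6.34 × 10^-14 m

Since λ ∝ 1/v, when velocity increases by a factor of 10, the wavelength decreases by a factor of 10.

λ₂/λ₁ = v₁/v₂ = 1/10

The wavelength decreases by a factor of 10.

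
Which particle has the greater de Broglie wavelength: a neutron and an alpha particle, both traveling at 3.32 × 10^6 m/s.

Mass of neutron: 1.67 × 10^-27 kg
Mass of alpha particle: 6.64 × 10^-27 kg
The neutron has the longer wavelength.

Using λ = h/(mv), since both particles have the same velocity, the wavelength depends only on mass.

For neutron: λ₁ = h/(m₁v) = 1.20 × 10^-13 m
For alpha particle: λ₂ = h/(m₂v) = 3.01 × 10^-14 m

Since λ ∝ 1/m at constant velocity, the lighter particle has the longer wavelength.

The neutron has the longer de Broglie wavelength.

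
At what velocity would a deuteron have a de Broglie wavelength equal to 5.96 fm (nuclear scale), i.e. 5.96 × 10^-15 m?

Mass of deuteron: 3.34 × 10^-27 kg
3.33 × 10^7 m/s

From λ = h/(mv), solve for v:

v = h/(mλ)
v = (6.626 × 10^-34 J·s) / (3.34 × 10^-27 kg × 5.96 × 10^-15 m)
v = 3.33 × 10^7 m/s

Note: This velocity is 11.1% of the speed of light, so relativistic corrections would be needed for a more accurate calculation.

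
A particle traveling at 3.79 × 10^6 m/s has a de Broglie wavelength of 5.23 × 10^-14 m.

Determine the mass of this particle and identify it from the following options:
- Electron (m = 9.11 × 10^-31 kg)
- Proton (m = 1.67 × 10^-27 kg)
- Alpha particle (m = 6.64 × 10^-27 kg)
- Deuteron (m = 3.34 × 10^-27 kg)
The particle is a deuteron.

From λ = h/(mv), solve for mass:

m = h/(λv)
m = (6.626 × 10^-34 J·s) / (5.23 × 10^-14 m × 3.79 × 10^6 m/s)
m = 3.34 × 10^-27 kg

Comparing with the listed masses, this is closest to a deuteron.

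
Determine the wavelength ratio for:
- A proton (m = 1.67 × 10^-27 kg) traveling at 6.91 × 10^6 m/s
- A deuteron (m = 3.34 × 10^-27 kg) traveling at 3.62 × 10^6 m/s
λ₁/λ₂ = 1.05

Using λ = h/(mv):

λ₁ = h/(m₁v₁) = 5.74 × 10^-14 m
λ₂ = h/(m₂v₂) = 5.48 × 10^-14 m

Ratio λ₁/λ₂ = (m₂v₂)/(m₁v₁)
         = (3.34 × 10^-27 kg × 3.62 × 10^6 m/s) / (1.67 × 10^-27 kg × 6.91 × 10^6 m/s)
         = 1.05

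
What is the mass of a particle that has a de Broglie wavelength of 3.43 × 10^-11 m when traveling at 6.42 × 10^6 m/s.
3.01 × 10^-30 kg

From the de Broglie relation λ = h/(mv), we solve for m:

m = h/(λv)
m = (6.626 × 10^-34 J·s) / (3.43 × 10^-11 m × 6.42 × 10^6 m/s)
m = 3.01 × 10^-30 kg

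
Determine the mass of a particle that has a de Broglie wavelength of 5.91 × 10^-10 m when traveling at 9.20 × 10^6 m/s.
1.22 × 10^-31 kg

From the de Broglie relation λ = h/(mv), we solve for m:

m = h/(λv)
m = (6.626 × 10^-34 J·s) / (5.91 × 10^-10 m × 9.20 × 10^6 m/s)
m = 1.22 × 10^-31 kg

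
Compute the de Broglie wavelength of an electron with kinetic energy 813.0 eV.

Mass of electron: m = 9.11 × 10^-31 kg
4.30 × 10^-11 m

Using λ = h/√(2mKE):

First convert KE to Joules: KE = 813.0 eV = 1.303 × 10^-16 J

λ = h/√(2mKE)
λ = (6.626 × 10^-34 J·s) / √(2 × 9.11 × 10^-31 kg × 1.303 × 10^-16 J)
λ = 4.30 × 10^-11 m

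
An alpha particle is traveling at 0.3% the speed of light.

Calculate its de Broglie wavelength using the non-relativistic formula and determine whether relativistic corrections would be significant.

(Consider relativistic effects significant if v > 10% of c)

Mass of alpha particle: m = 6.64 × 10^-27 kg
No, relativistic corrections are not needed.

Using the non-relativistic de Broglie formula λ = h/(mv):

v = 0.3% × c = 8.994 × 10^5 m/s

λ = h/(mv)
λ = (6.626 × 10^-34 J·s) / (6.64 × 10^-27 kg × 8.994 × 10^5 m/s)
λ = 1.11 × 10^-13 m

Since v = 0.3% of c < 10% of c, relativistic corrections are NOT significant and this non-relativistic result is a good approximation.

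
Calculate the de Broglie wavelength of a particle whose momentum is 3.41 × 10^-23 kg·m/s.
1.94 × 10^-11 m

Using the de Broglie relation λ = h/p:

λ = h/p
λ = (6.626 × 10^-34 J·s) / (3.41 × 10^-23 kg·m/s)
λ = 1.94 × 10^-11 m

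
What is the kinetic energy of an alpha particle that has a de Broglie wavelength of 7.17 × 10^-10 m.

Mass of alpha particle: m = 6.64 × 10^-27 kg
6.43 × 10^-23 J (or 4.01 × 10^-4 eV)

From λ = h/√(2mKE), we solve for KE:

λ² = h²/(2mKE)
KE = h²/(2mλ²)
KE = (6.626 × 10^-34 J·s)² / (2 × 6.64 × 10^-27 kg × (7.17 × 10^-10 m)²)
KE = 6.43 × 10^-23 J
KE = 4.01 × 10^-4 eV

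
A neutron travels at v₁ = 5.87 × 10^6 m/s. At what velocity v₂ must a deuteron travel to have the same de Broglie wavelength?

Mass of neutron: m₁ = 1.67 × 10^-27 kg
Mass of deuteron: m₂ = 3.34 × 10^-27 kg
v₂ = 2.94 × 10^6 m/s

For equal de Broglie wavelengths: λ₁ = λ₂

h/(m₁v₁) = h/(m₂v₂)
m₁v₁ = m₂v₂
v₂ = v₁ · (m₁/m₂)

v₂ = 5.87 × 10^6 m/s × (1.67 × 10^-27 kg / 3.34 × 10^-27 kg)
v₂ = 2.94 × 10^6 m/s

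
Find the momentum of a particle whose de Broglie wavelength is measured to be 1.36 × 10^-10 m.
4.87 × 10^-24 kg·m/s

From the de Broglie relation λ = h/p, we solve for p:

p = h/λ
p = (6.626 × 10^-34 J·s) / (1.36 × 10^-10 m)
p = 4.87 × 10^-24 kg·m/s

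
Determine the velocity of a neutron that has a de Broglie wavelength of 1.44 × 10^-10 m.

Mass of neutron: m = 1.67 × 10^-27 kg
2.76 × 10^3 m/s

From the de Broglie relation λ = h/(mv), we solve for v:

v = h/(mλ)
v = (6.626 × 10^-34 J·s) / (1.67 × 10^-27 kg × 1.44 × 10^-10 m)
v = 2.76 × 10^3 m/s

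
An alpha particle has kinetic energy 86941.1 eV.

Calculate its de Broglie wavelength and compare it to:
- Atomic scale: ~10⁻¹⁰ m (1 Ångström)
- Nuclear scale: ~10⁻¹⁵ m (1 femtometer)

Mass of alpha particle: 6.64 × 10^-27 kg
λ = 4.87 × 10^-14 m, which is between nuclear and atomic scales.

Using λ = h/√(2mKE):

KE = 86941.1 eV = 1.393 × 10^-14 J

λ = h/√(2mKE)
λ = (6.626 × 10^-34 J·s) / √(2 × 6.64 × 10^-27 kg × 1.393 × 10^-14 J)
λ = 4.87 × 10^-14 m

Comparison:
- Atomic scale (10⁻¹⁰ m): λ is 0.00049× this size
- Nuclear scale (10⁻¹⁵ m): λ is 49× this size

The wavelength is between nuclear and atomic scales.

This wavelength is appropriate for probing atomic structure but too large for nuclear physics experiments.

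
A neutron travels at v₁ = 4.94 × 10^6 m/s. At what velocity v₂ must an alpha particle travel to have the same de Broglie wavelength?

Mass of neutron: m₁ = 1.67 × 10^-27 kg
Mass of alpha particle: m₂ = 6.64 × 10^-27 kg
v₂ = 1.24 × 10^6 m/s

For equal de Broglie wavelengths: λ₁ = λ₂

h/(m₁v₁) = h/(m₂v₂)
m₁v₁ = m₂v₂
v₂ = v₁ · (m₁/m₂)

v₂ = 4.94 × 10^6 m/s × (1.67 × 10^-27 kg / 6.64 × 10^-27 kg)
v₂ = 1.24 × 10^6 m/s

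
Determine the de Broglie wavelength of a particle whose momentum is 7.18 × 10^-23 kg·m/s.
9.23 × 10^-12 m

Using the de Broglie relation λ = h/p:

λ = h/p
λ = (6.626 × 10^-34 J·s) / (7.18 × 10^-23 kg·m/s)
λ = 9.23 × 10^-12 m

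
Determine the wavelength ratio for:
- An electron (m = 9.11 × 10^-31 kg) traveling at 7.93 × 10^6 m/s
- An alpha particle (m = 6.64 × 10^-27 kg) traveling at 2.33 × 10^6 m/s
λ₁/λ₂ = 2.14 × 10^3

Using λ = h/(mv):

λ₁ = h/(m₁v₁) = 9.17 × 10^-11 m
λ₂ = h/(m₂v₂) = 4.28 × 10^-14 m

Ratio λ₁/λ₂ = (m₂v₂)/(m₁v₁)
         = (6.64 × 10^-27 kg × 2.33 × 10^6 m/s) / (9.11 × 10^-31 kg × 7.93 × 10^6 m/s)
         = 2.14 × 10^3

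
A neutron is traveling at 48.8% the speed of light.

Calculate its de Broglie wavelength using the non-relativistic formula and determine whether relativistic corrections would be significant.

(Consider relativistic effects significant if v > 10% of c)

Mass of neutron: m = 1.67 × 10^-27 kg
Yes, relativistic corrections are needed.

Using the non-relativistic de Broglie formula λ = h/(mv):

v = 48.8% × c = 1.463 × 10^8 m/s

λ = h/(mv)
λ = (6.626 × 10^-34 J·s) / (1.67 × 10^-27 kg × 1.463 × 10^8 m/s)
λ = 2.71 × 10^-15 m

Since v = 48.8% of c > 10% of c, relativistic corrections ARE significant and the actual wavelength would differ from this non-relativistic estimate.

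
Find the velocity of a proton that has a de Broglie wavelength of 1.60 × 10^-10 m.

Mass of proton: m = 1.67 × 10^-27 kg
2.48 × 10^3 m/s

From the de Broglie relation λ = h/(mv), we solve for v:

v = h/(mλ)
v = (6.626 × 10^-34 J·s) / (1.67 × 10^-27 kg × 1.60 × 10^-10 m)
v = 2.48 × 10^3 m/s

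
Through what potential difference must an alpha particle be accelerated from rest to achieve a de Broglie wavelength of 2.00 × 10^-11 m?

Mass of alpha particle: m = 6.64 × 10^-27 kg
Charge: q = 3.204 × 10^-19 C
2.58 × 10^-1 V

From λ = h/√(2mqV), we solve for V:

λ² = h²/(2mqV)
V = h²/(2mqλ²)
V = (6.626 × 10^-34 J·s)² / (2 × 6.64 × 10^-27 kg × 3.204 × 10^-19 C × (2.00 × 10^-11 m)²)
V = 2.58 × 10^-1 V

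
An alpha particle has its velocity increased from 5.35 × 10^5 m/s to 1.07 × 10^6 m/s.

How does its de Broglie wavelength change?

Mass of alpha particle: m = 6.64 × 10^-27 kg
The wavelength decreases by a factor of 2.

Using λ = h/(mv):

Initial wavelength: λ₁ = h/(mv₁) = 1.87 × 10^-13 m
Final wavelength: λ₂ = h/(mv₂) = 9.33 × 10^-14 m

Since λ ∝ 1/v, when velocity increases by a factor of 2, the wavelength decreases by a factor of 2.

λ₂/λ₁ = v₁/v₂ = 1/2

The wavelength decreases by a factor of 2.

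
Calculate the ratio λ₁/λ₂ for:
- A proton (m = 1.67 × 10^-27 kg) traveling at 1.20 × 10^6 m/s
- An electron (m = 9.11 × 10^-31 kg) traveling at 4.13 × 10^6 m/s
λ₁/λ₂ = 1.88 × 10^-3

Using λ = h/(mv):

λ₁ = h/(m₁v₁) = 3.31 × 10^-13 m
λ₂ = h/(m₂v₂) = 1.76 × 10^-10 m

Ratio λ₁/λ₂ = (m₂v₂)/(m₁v₁)
         = (9.11 × 10^-31 kg × 4.13 × 10^6 m/s) / (1.67 × 10^-27 kg × 1.20 × 10^6 m/s)
         = 1.88 × 10^-3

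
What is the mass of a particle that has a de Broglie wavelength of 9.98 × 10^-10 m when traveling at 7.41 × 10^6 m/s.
8.96 × 10^-32 kg

From the de Broglie relation λ = h/(mv), we solve for m:

m = h/(λv)
m = (6.626 × 10^-34 J·s) / (9.98 × 10^-10 m × 7.41 × 10^6 m/s)
m = 8.96 × 10^-32 kg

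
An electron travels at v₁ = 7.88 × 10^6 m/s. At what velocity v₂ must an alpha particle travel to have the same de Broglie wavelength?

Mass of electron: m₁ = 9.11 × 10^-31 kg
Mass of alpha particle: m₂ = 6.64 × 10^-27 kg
v₂ = 1.08 × 10^3 m/s

For equal de Broglie wavelengths: λ₁ = λ₂

h/(m₁v₁) = h/(m₂v₂)
m₁v₁ = m₂v₂
v₂ = v₁ · (m₁/m₂)

v₂ = 7.88 × 10^6 m/s × (9.11 × 10^-31 kg / 6.64 × 10^-27 kg)
v₂ = 1.08 × 10^3 m/s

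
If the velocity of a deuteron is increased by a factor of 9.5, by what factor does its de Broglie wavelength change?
The wavelength decreases by a factor of 9.5.

From λ = h/(mv), the wavelength is inversely proportional to velocity:

λ ∝ 1/v

If v → 9.5v, then λ → λ/9.5

When velocity is increased by a factor of 9.5, the wavelength decreases by a factor of 9.5.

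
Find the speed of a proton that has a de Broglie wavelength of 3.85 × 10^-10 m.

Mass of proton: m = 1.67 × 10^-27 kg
1.03 × 10^3 m/s

From the de Broglie relation λ = h/(mv), we solve for v:

v = h/(mλ)
v = (6.626 × 10^-34 J·s) / (1.67 × 10^-27 kg × 3.85 × 10^-10 m)
v = 1.03 × 10^3 m/s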